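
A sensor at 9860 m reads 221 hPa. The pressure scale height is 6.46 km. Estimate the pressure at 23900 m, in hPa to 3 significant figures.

Between two levels, P₂ = P₁ exp(−Δz/H) with Δz = z₂ − z₁.
Δz = 23900 − 9860.0 = 14040 m; Δz/H = 14040/6460.0 = 2.1734.
P₂ = 221 × exp(−2.1734) = 221 × 0.11379 = 25.148 hPa.

P ≈ 25.1 hPa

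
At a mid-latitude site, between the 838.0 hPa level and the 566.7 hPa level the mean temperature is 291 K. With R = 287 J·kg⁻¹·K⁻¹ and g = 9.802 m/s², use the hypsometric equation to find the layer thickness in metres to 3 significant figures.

Δz ≈ 3330 m

Hypsometric equation: Δz = (R T̄/g) ln(P₁/P₂).
R T̄/g = 287 × 291 / 9.802 = 8520.4 m.
ln(838.0/566.7) = ln(1.4787) = 0.39116.
Δz = 8520.4 × 0.39116 = 3332.8 m.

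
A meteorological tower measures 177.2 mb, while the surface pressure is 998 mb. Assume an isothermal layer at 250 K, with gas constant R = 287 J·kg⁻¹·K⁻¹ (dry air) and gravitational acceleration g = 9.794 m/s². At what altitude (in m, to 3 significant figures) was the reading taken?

Scale height: H = RT/g = 287 × 250 / 9.794 = 7325.9 m.
Invert the barometric formula: z = H ln(P₀/P).
P₀/P = 998/177.2 = 5.6321; ln(5.6321) = 1.7285.
z = 7325.9 × 1.7285 = 12663 m.

z ≈ 12700 m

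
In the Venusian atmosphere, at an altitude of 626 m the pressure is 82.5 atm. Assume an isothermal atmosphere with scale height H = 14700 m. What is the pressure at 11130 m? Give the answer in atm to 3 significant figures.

Between two levels, P₂ = P₁ exp(−Δz/H) with Δz = z₂ − z₁.
Δz = 11130 − 626.00 = 10504 m; Δz/H = 10504/14700 = 0.71456.
P₂ = 82.5 × exp(−0.71456) = 82.5 × 0.48941 = 40.376 atm.

P ≈ 40.4 atm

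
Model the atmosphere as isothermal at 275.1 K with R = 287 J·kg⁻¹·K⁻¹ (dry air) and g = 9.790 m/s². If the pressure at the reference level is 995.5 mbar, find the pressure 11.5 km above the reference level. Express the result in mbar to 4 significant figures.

Scale height: H = RT/g = 287 × 275.1 / 9.790 = 8064.7 m.
Barometric formula: P = P₀ exp(−z/H).
z/H = 11500/8064.7 = 1.4260; exp(−1.4260) = 0.24027.
P = 995.5 × 0.24027 = 239.19 mbar.

P ≈ 239.2 mbar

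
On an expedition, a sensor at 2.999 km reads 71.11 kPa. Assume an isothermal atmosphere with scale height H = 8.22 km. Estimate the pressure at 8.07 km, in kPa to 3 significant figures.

Between two levels, P₂ = P₁ exp(−Δz/H) with Δz = z₂ − z₁.
Δz = 8070.0 − 2999.0 = 5071.0 m; Δz/H = 5071.0/8220.0 = 0.61691.
P₂ = 71.11 × exp(−0.61691) = 71.11 × 0.53961 = 38.372 kPa.

P ≈ 38.4 kPa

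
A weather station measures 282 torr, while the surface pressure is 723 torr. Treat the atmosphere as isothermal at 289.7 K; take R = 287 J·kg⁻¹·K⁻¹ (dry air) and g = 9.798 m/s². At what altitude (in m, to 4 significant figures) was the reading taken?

Scale height: H = RT/g = 287 × 289.7 / 9.798 = 8485.8 m.
Invert the barometric formula: z = H ln(P₀/P).
P₀/P = 723/282 = 2.5638; ln(2.5638) = 0.94149.
z = 8485.8 × 0.94149 = 7989.3 m.

z ≈ 7989 m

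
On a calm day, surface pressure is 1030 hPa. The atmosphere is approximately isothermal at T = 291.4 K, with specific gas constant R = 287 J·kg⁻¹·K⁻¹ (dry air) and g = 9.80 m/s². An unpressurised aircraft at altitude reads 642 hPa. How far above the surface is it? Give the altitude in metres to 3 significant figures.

Scale height: H = RT/g = 287 × 291.4 / 9.80 = 8533.9 m.
Invert the barometric formula: z = H ln(P₀/P).
P₀/P = 1030/642 = 1.6044; ln(1.6044) = 0.47275.
z = 8533.9 × 0.47275 = 4034.4 m.

z ≈ 4030 m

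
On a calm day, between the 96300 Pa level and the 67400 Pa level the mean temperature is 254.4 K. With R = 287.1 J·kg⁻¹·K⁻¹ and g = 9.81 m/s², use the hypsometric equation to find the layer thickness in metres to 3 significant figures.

Δz ≈ 2660 m

Hypsometric equation: Δz = (R T̄/g) ln(P₁/P₂).
R T̄/g = 287.1 × 254.4 / 9.81 = 7445.3 m.
ln(96300/67400) = ln(1.4288) = 0.35683.
Δz = 7445.3 × 0.35683 = 2656.7 m.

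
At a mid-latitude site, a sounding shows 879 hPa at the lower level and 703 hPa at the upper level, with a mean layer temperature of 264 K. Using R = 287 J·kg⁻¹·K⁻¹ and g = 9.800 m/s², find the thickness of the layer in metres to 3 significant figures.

Hypsometric equation: Δz = (R T̄/g) ln(P₁/P₂).
R T̄/g = 287 × 264 / 9.800 = 7731.4 m.
ln(879/703) = ln(1.2504) = 0.22346.
Δz = 7731.4 × 0.22346 = 1727.7 m.

Δz ≈ 1730 m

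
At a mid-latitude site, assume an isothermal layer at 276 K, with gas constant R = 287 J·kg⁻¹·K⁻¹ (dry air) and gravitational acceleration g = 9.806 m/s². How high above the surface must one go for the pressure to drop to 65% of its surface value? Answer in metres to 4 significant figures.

z ≈ 3480 m

Scale height: H = RT/g = 287 × 276 / 9.806 = 8077.9 m.
Set P/P₀ = exp(−z/H) = 0.65, so z = −H ln(0.65).
−ln(0.65) = 0.43078; z = 8077.9 × 0.43078 = 3479.8 m.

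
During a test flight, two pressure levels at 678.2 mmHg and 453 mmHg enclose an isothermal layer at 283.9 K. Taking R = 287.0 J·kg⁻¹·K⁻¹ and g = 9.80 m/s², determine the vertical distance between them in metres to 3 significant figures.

Δz ≈ 3360 m

Hypsometric equation: Δz = (R T̄/g) ln(P₁/P₂).
R T̄/g = 287.0 × 283.9 / 9.80 = 8314.2 m.
ln(678.2/453) = ln(1.4971) = 0.40353.
Δz = 8314.2 × 0.40353 = 3355.0 m.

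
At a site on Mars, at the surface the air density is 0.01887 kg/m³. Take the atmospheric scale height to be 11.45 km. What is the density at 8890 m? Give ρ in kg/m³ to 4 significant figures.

ρ ≈ 0.008681 kg/m³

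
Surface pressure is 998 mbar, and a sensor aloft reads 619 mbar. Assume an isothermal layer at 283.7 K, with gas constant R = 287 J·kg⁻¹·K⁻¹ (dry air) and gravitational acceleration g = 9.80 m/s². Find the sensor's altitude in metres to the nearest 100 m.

z ≈ 4000 m

Scale height: H = RT/g = 287 × 283.7 / 9.80 = 8308.4 m.
Invert the barometric formula: z = H ln(P₀/P).
P₀/P = 998/619 = 1.6123; ln(1.6123) = 0.47766.
z = 8308.4 × 0.47766 = 3968.6 m.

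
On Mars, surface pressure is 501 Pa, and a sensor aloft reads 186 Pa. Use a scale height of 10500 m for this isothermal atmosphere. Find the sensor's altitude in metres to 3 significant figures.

z ≈ 10400 m

Invert the barometric formula: z = H ln(P₀/P).
P₀/P = 501/186 = 2.6935; ln(2.6935) = 0.99084.
z = 10500 × 0.99084 = 10404 m.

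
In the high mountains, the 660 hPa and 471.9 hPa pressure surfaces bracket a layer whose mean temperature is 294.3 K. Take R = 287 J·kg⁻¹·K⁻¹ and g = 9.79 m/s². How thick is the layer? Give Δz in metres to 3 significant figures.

Δz ≈ 2890 m

Hypsometric equation: Δz = (R T̄/g) ln(P₁/P₂).
R T̄/g = 287 × 294.3 / 9.79 = 8627.6 m.
ln(660/471.9) = ln(1.3986) = 0.33547.
Δz = 8627.6 × 0.33547 = 2894.3 m.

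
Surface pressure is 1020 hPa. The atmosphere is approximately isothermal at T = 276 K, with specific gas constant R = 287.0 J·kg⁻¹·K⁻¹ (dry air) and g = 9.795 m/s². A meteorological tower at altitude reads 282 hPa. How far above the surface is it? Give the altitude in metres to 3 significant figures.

Scale height: H = RT/g = 287.0 × 276 / 9.795 = 8087.0 m.
Invert the barometric formula: z = H ln(P₀/P).
P₀/P = 1020/282 = 3.6170; ln(3.6170) = 1.2856.
z = 8087.0 × 1.2856 = 10397 m.

z ≈ 10400 m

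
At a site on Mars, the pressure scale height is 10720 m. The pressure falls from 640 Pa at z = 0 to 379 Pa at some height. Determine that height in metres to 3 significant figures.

z ≈ 5620 m

Invert the barometric formula: z = H ln(P₀/P).
P₀/P = 640/379 = 1.6887; ln(1.6887) = 0.52396.
z = 10720 × 0.52396 = 5616.9 m.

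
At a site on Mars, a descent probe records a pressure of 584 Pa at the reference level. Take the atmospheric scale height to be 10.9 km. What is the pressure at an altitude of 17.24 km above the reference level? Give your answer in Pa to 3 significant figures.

Barometric formula: P = P₀ exp(−z/H).
z/H = 17240/10900 = 1.5817; exp(−1.5817) = 0.20563.
P = 584 × 0.20563 = 120.09 Pa.

P ≈ 120 Pa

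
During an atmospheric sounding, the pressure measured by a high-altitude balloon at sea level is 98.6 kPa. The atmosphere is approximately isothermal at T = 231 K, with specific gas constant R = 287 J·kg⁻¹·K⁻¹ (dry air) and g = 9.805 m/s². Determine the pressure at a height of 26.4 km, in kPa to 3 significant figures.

P ≈ 1.99 kPa

Scale height: H = RT/g = 287 × 231 / 9.805 = 6761.6 m.
Barometric formula: P = P₀ exp(−z/H).
z/H = 26400/6761.6 = 3.9044; exp(−3.9044) = 0.020153.
P = 98.6 × 0.020153 = 1.9871 kPa.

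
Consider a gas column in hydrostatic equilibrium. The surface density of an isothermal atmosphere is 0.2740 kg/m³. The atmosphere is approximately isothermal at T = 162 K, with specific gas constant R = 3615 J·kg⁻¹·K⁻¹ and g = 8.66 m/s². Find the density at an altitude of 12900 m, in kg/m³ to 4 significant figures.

Scale height: H = RT/g = 3615 × 162 / 8.66 = 67625 m.
In an isothermal atmosphere, density decays like pressure: ρ = ρ₀ exp(−z/H).
z/H = 12900/67625 = 0.19076; exp(−0.19076) = 0.82633.
ρ = 0.2740 × 0.82633 = 0.22641 kg/m³.

ρ ≈ 0.2264 kg/m³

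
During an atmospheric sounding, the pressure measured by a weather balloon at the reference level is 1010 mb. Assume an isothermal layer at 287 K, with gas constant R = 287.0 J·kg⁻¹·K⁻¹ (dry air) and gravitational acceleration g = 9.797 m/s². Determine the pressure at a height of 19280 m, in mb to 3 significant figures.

P ≈ 102 mb

Scale height: H = RT/g = 287.0 × 287 / 9.797 = 8407.6 m.
Barometric formula: P = P₀ exp(−z/H).
z/H = 19280/8407.6 = 2.2932; exp(−2.2932) = 0.10094.
P = 1010 × 0.10094 = 101.95 mb.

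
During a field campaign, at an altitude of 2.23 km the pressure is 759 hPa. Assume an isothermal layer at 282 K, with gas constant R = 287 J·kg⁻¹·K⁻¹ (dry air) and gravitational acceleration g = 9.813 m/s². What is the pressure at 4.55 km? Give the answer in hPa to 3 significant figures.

Scale height: H = RT/g = 287 × 282 / 9.813 = 8247.6 m.
Between two levels, P₂ = P₁ exp(−Δz/H) with Δz = z₂ − z₁.
Δz = 4550.0 − 2230.0 = 2320.0 m; Δz/H = 2320.0/8247.6 = 0.28129.
P₂ = 759 × exp(−0.28129) = 759 × 0.75481 = 572.90 hPa.

P ≈ 573 hPa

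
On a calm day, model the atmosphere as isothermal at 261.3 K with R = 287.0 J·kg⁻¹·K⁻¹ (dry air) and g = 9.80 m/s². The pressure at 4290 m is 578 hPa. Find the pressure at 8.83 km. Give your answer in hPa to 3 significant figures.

Scale height: H = RT/g = 287.0 × 261.3 / 9.80 = 7652.4 m.
Between two levels, P₂ = P₁ exp(−Δz/H) with Δz = z₂ − z₁.
Δz = 8830.0 − 4290.0 = 4540.0 m; Δz/H = 4540.0/7652.4 = 0.59328.
P₂ = 578 × exp(−0.59328) = 578 × 0.55251 = 319.35 hPa.

P ≈ 319 hPa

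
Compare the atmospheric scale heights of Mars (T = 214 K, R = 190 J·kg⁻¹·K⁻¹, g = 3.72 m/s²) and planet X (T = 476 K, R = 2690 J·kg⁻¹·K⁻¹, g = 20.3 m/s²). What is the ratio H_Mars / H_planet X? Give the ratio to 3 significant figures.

H_Mars/H_planet X ≈ 0.173

H = RT/g for each body.
H_Mars = 190 × 214 / 3.72 = 10930 m.
H_planet X = 2690 × 476 / 20.3 = 63076 m.
H_Mars/H_planet X = 10930/63076 = 0.17328.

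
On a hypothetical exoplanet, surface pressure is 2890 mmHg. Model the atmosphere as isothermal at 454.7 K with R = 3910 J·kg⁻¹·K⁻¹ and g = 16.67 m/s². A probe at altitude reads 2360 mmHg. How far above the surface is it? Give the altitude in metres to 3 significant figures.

z ≈ 21600 m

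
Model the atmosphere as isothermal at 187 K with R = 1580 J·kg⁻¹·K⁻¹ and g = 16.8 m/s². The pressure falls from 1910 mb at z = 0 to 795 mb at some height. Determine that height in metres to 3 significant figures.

Scale height: H = RT/g = 1580 × 187 / 16.8 = 17587 m.
Invert the barometric formula: z = H ln(P₀/P).
P₀/P = 1910/795 = 2.4025; ln(2.4025) = 0.87651.
z = 17587 × 0.87651 = 15415 m.

z ≈ 15400 m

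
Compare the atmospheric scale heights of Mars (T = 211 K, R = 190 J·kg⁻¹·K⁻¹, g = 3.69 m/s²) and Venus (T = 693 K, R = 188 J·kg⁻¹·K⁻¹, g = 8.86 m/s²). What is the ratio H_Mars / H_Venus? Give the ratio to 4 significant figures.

H = RT/g for each body.
H_Mars = 190 × 211 / 3.69 = 10864 m.
H_Venus = 188 × 693 / 8.86 = 14705 m.
H_Mars/H_Venus = 10864/14705 = 0.73880.

H_Mars/H_Venus ≈ 0.7388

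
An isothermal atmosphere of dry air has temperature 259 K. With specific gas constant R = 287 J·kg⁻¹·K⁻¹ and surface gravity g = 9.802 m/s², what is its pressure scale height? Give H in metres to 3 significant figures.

H ≈ 7580 m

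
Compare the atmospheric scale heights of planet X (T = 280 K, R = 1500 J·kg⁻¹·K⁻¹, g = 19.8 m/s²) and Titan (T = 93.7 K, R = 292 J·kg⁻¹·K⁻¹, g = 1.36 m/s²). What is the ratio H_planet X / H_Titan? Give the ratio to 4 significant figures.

H = RT/g for each body.
H_planet X = 1500 × 280 / 19.8 = 21212 m.
H_Titan = 292 × 93.7 / 1.36 = 20118 m.
H_planet X/H_Titan = 21212/20118 = 1.0544.

H_planet X/H_Titan ≈ 1.054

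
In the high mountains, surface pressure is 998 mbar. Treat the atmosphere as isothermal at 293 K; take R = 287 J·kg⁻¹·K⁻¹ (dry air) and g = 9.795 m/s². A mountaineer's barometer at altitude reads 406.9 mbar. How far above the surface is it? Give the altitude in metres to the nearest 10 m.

Scale height: H = RT/g = 287 × 293 / 9.795 = 8585.1 m.
Invert the barometric formula: z = H ln(P₀/P).
P₀/P = 998/406.9 = 2.4527; ln(2.4527) = 0.89719.
z = 8585.1 × 0.89719 = 7702.5 m.

z ≈ 7700 m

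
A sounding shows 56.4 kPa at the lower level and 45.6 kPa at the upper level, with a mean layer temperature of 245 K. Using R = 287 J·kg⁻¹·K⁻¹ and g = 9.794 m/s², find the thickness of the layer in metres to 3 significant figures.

Δz ≈ 1530 m

Hypsometric equation: Δz = (R T̄/g) ln(P₁/P₂).
R T̄/g = 287 × 245 / 9.794 = 7179.4 m.
ln(56.4/45.6) = ln(1.2368) = 0.21253.
Δz = 7179.4 × 0.21253 = 1525.8 m.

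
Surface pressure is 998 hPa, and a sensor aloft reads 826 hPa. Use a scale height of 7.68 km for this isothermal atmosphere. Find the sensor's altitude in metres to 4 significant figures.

Invert the barometric formula: z = H ln(P₀/P).
P₀/P = 998/826 = 1.2082; ln(1.2082) = 0.18913.
z = 7680.0 × 0.18913 = 1452.5 m.

z ≈ 1453 m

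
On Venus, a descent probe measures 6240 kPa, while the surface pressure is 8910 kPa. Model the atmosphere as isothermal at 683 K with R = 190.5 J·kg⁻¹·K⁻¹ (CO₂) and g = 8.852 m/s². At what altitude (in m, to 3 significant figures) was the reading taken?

Scale height: H = RT/g = 190.5 × 683 / 8.852 = 14699 m.
Invert the barometric formula: z = H ln(P₀/P).
P₀/P = 8910/6240 = 1.4279; ln(1.4279) = 0.35620.
z = 14699 × 0.35620 = 5235.8 m.

z ≈ 5240 m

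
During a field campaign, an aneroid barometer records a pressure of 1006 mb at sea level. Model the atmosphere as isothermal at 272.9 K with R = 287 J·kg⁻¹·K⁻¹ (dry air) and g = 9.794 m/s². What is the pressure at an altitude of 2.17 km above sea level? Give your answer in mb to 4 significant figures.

Scale height: H = RT/g = 287 × 272.9 / 9.794 = 7997.0 m.
Barometric formula: P = P₀ exp(−z/H).
z/H = 2170.0/7997.0 = 0.27135; exp(−0.27135) = 0.76235.
P = 1006 × 0.76235 = 766.92 mb.

P ≈ 766.9 mb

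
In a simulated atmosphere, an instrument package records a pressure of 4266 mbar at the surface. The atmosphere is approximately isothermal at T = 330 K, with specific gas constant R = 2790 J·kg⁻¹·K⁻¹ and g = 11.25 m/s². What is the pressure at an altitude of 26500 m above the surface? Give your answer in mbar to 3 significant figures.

Scale height: H = RT/g = 2790 × 330 / 11.25 = 81840 m.
Barometric formula: P = P₀ exp(−z/H).
z/H = 26500/81840 = 0.32380; exp(−0.32380) = 0.72339.
P = 4266 × 0.72339 = 3086.0 mbar.

P ≈ 3090 mbar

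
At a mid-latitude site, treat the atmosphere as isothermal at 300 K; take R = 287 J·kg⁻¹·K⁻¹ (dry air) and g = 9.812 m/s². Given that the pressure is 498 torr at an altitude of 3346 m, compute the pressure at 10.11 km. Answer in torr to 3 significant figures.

P ≈ 230 torr

Scale height: H = RT/g = 287 × 300 / 9.812 = 8775.0 m.
Between two levels, P₂ = P₁ exp(−Δz/H) with Δz = z₂ − z₁.
Δz = 10110 − 3346.0 = 6764.0 m; Δz/H = 6764.0/8775.0 = 0.77083.
P₂ = 498 × exp(−0.77083) = 498 × 0.46263 = 230.39 torr.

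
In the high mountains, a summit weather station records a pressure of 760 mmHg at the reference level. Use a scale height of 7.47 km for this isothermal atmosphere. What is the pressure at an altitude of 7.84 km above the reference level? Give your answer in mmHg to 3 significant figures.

Barometric formula: P = P₀ exp(−z/H).
z/H = 7840.0/7470.0 = 1.0495; exp(−1.0495) = 0.35011.
P = 760 × 0.35011 = 266.08 mmHg.

P ≈ 266 mmHg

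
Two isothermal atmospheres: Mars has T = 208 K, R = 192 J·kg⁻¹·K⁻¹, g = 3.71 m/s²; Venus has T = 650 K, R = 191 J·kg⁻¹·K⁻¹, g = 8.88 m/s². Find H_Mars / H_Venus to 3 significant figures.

H_Mars/H_Venus ≈ 0.770

H = RT/g for each body.
H_Mars = 192 × 208 / 3.71 = 10764 m.
H_Venus = 191 × 650 / 8.88 = 13981 m.
H_Mars/H_Venus = 10764/13981 = 0.76990.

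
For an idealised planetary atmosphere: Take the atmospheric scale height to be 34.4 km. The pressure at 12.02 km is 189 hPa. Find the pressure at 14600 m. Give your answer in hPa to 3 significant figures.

P ≈ 175 hPa

Between two levels, P₂ = P₁ exp(−Δz/H) with Δz = z₂ − z₁.
Δz = 14600 − 12020 = 2580.0 m; Δz/H = 2580.0/34400 = 0.075000.
P₂ = 189 × exp(−0.075000) = 189 × 0.92774 = 175.34 hPa.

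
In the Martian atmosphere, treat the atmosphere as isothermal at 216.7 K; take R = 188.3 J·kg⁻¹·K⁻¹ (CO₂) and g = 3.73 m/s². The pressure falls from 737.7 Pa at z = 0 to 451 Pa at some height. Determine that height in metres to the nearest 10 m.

z ≈ 5380 m

Scale height: H = RT/g = 188.3 × 216.7 / 3.73 = 10940 m.
Invert the barometric formula: z = H ln(P₀/P).
P₀/P = 737.7/451 = 1.6357; ln(1.6357) = 0.49207.
z = 10940 × 0.49207 = 5383.2 m.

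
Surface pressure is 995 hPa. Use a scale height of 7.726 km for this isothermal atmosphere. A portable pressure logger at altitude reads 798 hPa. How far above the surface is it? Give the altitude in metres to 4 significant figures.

Invert the barometric formula: z = H ln(P₀/P).
P₀/P = 995/798 = 1.2469; ln(1.2469) = 0.22066.
z = 7726.0 × 0.22066 = 1704.8 m.

z ≈ 1705 m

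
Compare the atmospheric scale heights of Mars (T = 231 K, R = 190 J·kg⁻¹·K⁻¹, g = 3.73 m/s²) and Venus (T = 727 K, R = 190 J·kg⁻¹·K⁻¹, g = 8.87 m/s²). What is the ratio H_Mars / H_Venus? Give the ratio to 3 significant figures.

H = RT/g for each body.
H_Mars = 190 × 231 / 3.73 = 11767 m.
H_Venus = 190 × 727 / 8.87 = 15573 m.
H_Mars/H_Venus = 11767/15573 = 0.75560.

H_Mars/H_Venus ≈ 0.756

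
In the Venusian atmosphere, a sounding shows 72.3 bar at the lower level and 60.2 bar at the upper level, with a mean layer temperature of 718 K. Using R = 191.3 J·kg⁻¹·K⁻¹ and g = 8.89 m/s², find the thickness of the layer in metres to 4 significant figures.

Hypsometric equation: Δz = (R T̄/g) ln(P₁/P₂).
R T̄/g = 191.3 × 718 / 8.89 = 15450 m.
ln(72.3/60.2) = ln(1.2010) = 0.18315.
Δz = 15450 × 0.18315 = 2829.7 m.

Δz ≈ 2830 m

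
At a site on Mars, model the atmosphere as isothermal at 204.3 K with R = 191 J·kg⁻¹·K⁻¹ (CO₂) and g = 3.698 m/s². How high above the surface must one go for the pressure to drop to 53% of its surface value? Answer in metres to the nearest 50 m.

Scale height: H = RT/g = 191 × 204.3 / 3.698 = 10552 m.
Set P/P₀ = exp(−z/H) = 0.53, so z = −H ln(0.53).
−ln(0.53) = 0.63488; z = 10552 × 0.63488 = 6699.3 m.

z ≈ 6700 m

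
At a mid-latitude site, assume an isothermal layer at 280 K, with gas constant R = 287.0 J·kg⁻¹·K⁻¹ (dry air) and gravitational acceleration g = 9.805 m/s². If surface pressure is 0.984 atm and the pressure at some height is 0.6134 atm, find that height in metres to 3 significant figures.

Scale height: H = RT/g = 287.0 × 280 / 9.805 = 8195.8 m.
Invert the barometric formula: z = H ln(P₀/P).
P₀/P = 0.984/0.6134 = 1.6042; ln(1.6042) = 0.47263.
z = 8195.8 × 0.47263 = 3873.6 m.

z ≈ 3870 m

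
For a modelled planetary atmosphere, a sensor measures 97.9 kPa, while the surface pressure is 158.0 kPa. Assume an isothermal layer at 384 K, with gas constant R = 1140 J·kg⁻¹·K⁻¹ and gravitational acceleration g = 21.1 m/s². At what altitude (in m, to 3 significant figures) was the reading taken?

Scale height: H = RT/g = 1140 × 384 / 21.1 = 20747 m.
Invert the barometric formula: z = H ln(P₀/P).
P₀/P = 158.0/97.9 = 1.6139; ln(1.6139) = 0.47865.
z = 20747 × 0.47865 = 9930.6 m.

z ≈ 9930 m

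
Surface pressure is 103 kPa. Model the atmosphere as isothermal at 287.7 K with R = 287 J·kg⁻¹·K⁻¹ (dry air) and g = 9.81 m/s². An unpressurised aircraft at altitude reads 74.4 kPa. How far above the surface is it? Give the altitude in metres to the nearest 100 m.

z ≈ 2700 m

Scale height: H = RT/g = 287 × 287.7 / 9.81 = 8416.9 m.
Invert the barometric formula: z = H ln(P₀/P).
P₀/P = 103/74.4 = 1.3844; ln(1.3844) = 0.32527.
z = 8416.9 × 0.32527 = 2737.8 m.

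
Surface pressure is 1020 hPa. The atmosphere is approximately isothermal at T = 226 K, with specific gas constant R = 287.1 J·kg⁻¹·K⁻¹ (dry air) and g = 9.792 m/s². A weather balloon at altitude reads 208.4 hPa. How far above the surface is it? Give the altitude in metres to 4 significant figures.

Scale height: H = RT/g = 287.1 × 226 / 9.792 = 6626.3 m.
Invert the barometric formula: z = H ln(P₀/P).
P₀/P = 1020/208.4 = 4.8944; ln(4.8944) = 1.5881.
z = 6626.3 × 1.5881 = 10523 m.

z ≈ 10520 m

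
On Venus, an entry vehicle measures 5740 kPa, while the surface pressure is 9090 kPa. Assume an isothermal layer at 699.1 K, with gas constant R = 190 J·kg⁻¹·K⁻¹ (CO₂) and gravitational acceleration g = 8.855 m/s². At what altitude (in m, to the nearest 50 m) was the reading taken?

z ≈ 6900 m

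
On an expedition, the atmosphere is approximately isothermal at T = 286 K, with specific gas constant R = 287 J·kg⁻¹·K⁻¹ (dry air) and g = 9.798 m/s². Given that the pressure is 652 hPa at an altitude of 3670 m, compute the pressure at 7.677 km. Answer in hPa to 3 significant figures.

P ≈ 404 hPa

Scale height: H = RT/g = 287 × 286 / 9.798 = 8377.4 m.
Between two levels, P₂ = P₁ exp(−Δz/H) with Δz = z₂ − z₁.
Δz = 7677.0 − 3670.0 = 4007.0 m; Δz/H = 4007.0/8377.4 = 0.47831.
P₂ = 652 × exp(−0.47831) = 652 × 0.61983 = 404.13 hPa.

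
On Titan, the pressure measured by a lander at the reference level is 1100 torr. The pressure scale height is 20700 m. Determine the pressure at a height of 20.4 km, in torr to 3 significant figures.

Barometric formula: P = P₀ exp(−z/H).
z/H = 20400/20700 = 0.98551; exp(−0.98551) = 0.37325.
P = 1100 × 0.37325 = 410.58 torr.

P ≈ 411 torr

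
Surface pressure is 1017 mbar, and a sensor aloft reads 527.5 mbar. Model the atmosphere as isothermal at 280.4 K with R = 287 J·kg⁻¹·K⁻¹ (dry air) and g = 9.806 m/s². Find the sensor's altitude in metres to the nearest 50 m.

z ≈ 5400 m

Scale height: H = RT/g = 287 × 280.4 / 9.806 = 8206.7 m.
Invert the barometric formula: z = H ln(P₀/P).
P₀/P = 1017/527.5 = 1.9280; ln(1.9280) = 0.65648.
z = 8206.7 × 0.65648 = 5387.5 m.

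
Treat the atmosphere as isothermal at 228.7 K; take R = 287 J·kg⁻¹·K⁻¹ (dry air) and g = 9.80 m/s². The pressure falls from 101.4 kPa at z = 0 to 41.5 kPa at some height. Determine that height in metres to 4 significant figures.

Scale height: H = RT/g = 287 × 228.7 / 9.80 = 6697.6 m.
Invert the barometric formula: z = H ln(P₀/P).
P₀/P = 101.4/41.5 = 2.4434; ln(2.4434) = 0.89339.
z = 6697.6 × 0.89339 = 5983.6 m.

z ≈ 5984 m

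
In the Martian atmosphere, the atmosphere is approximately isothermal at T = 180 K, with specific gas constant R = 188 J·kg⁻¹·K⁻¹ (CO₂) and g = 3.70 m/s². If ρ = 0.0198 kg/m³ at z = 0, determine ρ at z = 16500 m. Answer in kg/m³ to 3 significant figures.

ρ ≈ 0.00326 kg/m³

Scale height: H = RT/g = 188 × 180 / 3.70 = 9145.9 m.
In an isothermal atmosphere, density decays like pressure: ρ = ρ₀ exp(−z/H).
z/H = 16500/9145.9 = 1.8041; exp(−1.8041) = 0.16462.
ρ = 0.0198 × 0.16462 = 0.0032595 kg/m³.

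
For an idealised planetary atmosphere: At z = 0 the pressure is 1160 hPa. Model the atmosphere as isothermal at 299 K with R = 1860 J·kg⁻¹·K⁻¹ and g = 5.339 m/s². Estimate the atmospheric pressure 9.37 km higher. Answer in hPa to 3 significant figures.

Scale height: H = RT/g = 1860 × 299 / 5.339 = 104170 m.
Barometric formula: P = P₀ exp(−z/H).
z/H = 9370.0/104170 = 0.089949; exp(−0.089949) = 0.91398.
P = 1160 × 0.91398 = 1060.2 hPa.

P ≈ 1060 hPa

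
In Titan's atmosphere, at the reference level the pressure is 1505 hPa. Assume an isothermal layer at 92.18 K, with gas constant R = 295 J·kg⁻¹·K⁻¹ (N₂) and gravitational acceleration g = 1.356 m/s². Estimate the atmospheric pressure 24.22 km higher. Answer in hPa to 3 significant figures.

Scale height: H = RT/g = 295 × 92.18 / 1.356 = 20054 m.
Barometric formula: P = P₀ exp(−z/H).
z/H = 24220/20054 = 1.2077; exp(−1.2077) = 0.29888.
P = 1505 × 0.29888 = 449.81 hPa.

P ≈ 450 hPa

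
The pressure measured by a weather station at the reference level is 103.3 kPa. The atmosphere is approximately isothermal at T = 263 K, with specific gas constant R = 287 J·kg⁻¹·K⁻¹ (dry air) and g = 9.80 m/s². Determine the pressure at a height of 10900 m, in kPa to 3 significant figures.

P ≈ 25.1 kPa

Scale height: H = RT/g = 287 × 263 / 9.80 = 7702.1 m.
Barometric formula: P = P₀ exp(−z/H).
z/H = 10900/7702.1 = 1.4152; exp(−1.4152) = 0.24288.
P = 103.3 × 0.24288 = 25.090 kPa.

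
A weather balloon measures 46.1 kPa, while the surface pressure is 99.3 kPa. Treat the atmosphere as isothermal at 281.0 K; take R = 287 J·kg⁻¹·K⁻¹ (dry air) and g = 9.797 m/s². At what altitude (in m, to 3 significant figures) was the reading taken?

z ≈ 6320 m

Scale height: H = RT/g = 287 × 281.0 / 9.797 = 8231.8 m.
Invert the barometric formula: z = H ln(P₀/P).
P₀/P = 99.3/46.1 = 2.1540; ln(2.1540) = 0.76733.
z = 8231.8 × 0.76733 = 6316.5 m.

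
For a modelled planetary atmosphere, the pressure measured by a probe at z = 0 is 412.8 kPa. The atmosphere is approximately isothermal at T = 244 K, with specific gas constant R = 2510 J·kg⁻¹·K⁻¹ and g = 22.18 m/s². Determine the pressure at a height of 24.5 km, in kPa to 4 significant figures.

P ≈ 170.0 kPa

Scale height: H = RT/g = 2510 × 244 / 22.18 = 27612 m.
Barometric formula: P = P₀ exp(−z/H).
z/H = 24500/27612 = 0.88730; exp(−0.88730) = 0.41177.
P = 412.8 × 0.41177 = 169.98 kPa.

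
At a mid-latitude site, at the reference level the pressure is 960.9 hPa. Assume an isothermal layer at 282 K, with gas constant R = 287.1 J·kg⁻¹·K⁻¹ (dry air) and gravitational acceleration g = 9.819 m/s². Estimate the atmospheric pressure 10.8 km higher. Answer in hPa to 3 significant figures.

P ≈ 259 hPa

Scale height: H = RT/g = 287.1 × 282 / 9.819 = 8245.5 m.
Barometric formula: P = P₀ exp(−z/H).
z/H = 10800/8245.5 = 1.3098; exp(−1.3098) = 0.26987.
P = 960.9 × 0.26987 = 259.32 hPa.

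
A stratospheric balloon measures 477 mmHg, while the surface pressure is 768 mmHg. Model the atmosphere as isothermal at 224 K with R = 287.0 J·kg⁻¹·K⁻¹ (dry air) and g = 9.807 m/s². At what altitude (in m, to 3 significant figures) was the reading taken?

Scale height: H = RT/g = 287.0 × 224 / 9.807 = 6555.3 m.
Invert the barometric formula: z = H ln(P₀/P).
P₀/P = 768/477 = 1.6101; ln(1.6101) = 0.47630.
z = 6555.3 × 0.47630 = 3122.3 m.

z ≈ 3120 m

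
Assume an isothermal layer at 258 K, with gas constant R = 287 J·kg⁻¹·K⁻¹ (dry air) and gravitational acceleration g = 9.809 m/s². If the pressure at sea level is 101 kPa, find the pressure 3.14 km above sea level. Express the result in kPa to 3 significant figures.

P ≈ 66.6 kPa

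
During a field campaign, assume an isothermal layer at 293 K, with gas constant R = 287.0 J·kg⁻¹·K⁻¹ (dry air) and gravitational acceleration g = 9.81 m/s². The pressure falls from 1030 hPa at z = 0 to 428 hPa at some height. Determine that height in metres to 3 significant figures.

Scale height: H = RT/g = 287.0 × 293 / 9.81 = 8572.0 m.
Invert the barometric formula: z = H ln(P₀/P).
P₀/P = 1030/428 = 2.4065; ln(2.4065) = 0.87817.
z = 8572.0 × 0.87817 = 7527.7 m.

z ≈ 7530 m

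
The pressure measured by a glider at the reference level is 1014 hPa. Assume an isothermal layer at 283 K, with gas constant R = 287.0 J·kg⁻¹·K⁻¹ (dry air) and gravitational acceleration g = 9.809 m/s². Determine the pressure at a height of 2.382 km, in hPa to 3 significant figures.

P ≈ 761 hPa

Scale height: H = RT/g = 287.0 × 283 / 9.809 = 8280.3 m.
Barometric formula: P = P₀ exp(−z/H).
z/H = 2382.0/8280.3 = 0.28767; exp(−0.28767) = 0.75001.
P = 1014 × 0.75001 = 760.51 hPa.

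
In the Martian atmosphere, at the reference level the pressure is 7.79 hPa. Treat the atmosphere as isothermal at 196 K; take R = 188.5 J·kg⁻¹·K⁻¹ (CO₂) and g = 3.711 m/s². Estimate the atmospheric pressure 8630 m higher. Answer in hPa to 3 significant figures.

Scale height: H = RT/g = 188.5 × 196 / 3.711 = 9955.8 m.
Barometric formula: P = P₀ exp(−z/H).
z/H = 8630.0/9955.8 = 0.86683; exp(−0.86683) = 0.42028.
P = 7.79 × 0.42028 = 3.2740 hPa.

P ≈ 3.27 hPa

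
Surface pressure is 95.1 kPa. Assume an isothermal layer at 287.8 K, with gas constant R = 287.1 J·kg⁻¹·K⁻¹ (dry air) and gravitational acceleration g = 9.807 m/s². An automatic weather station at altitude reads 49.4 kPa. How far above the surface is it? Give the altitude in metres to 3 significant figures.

Scale height: H = RT/g = 287.1 × 287.8 / 9.807 = 8425.3 m.
Invert the barometric formula: z = H ln(P₀/P).
P₀/P = 95.1/49.4 = 1.9251; ln(1.9251) = 0.65498.
z = 8425.3 × 0.65498 = 5518.4 m.

z ≈ 5520 m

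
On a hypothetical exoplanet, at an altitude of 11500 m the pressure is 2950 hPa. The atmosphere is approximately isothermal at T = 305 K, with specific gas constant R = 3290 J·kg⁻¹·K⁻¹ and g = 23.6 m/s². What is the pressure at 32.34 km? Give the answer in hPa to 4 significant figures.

P ≈ 1807 hPa

Scale height: H = RT/g = 3290 × 305 / 23.6 = 42519 m.
Between two levels, P₂ = P₁ exp(−Δz/H) with Δz = z₂ − z₁.
Δz = 32340 − 11500 = 20840 m; Δz/H = 20840/42519 = 0.49013.
P₂ = 2950 × exp(−0.49013) = 2950 × 0.61255 = 1807.0 hPa.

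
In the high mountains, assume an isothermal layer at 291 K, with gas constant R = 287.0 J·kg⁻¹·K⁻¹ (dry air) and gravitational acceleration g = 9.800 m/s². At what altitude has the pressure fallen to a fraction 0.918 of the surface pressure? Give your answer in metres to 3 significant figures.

z ≈ 729 m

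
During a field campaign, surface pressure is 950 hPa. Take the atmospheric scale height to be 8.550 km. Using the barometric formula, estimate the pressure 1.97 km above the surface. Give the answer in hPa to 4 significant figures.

Barometric formula: P = P₀ exp(−z/H).
z/H = 1970.0/8550.0 = 0.23041; exp(−0.23041) = 0.79421.
P = 950 × 0.79421 = 754.50 hPa.

P ≈ 754.5 hPa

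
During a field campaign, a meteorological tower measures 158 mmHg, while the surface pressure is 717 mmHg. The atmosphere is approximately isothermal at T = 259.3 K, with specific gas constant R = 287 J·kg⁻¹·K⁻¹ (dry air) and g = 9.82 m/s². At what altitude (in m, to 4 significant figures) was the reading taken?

z ≈ 11460 m

Scale height: H = RT/g = 287 × 259.3 / 9.82 = 7578.3 m.
Invert the barometric formula: z = H ln(P₀/P).
P₀/P = 717/158 = 4.5380; ln(4.5380) = 1.5125.
z = 7578.3 × 1.5125 = 11462 m.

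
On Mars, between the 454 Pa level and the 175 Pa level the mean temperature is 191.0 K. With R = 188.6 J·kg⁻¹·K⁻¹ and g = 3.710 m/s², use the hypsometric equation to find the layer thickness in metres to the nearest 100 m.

Δz ≈ 9300 m

Hypsometric equation: Δz = (R T̄/g) ln(P₁/P₂).
R T̄/g = 188.6 × 191.0 / 3.710 = 9709.6 m.
ln(454/175) = ln(2.5943) = 0.95332.
Δz = 9709.6 × 0.95332 = 9256.4 m.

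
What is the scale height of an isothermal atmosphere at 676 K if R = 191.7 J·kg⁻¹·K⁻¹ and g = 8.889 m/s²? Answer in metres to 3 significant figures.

H ≈ 14600 m

The scale height of an isothermal atmosphere is H = RT/g.
H = 191.7 × 676 / 8.889 = 129590/8.889 = 14579 m.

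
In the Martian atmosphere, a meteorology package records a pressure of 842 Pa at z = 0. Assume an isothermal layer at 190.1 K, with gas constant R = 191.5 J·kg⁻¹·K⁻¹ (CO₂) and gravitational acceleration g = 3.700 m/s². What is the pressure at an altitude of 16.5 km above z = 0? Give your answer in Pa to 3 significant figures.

P ≈ 157 Pa

Scale height: H = RT/g = 191.5 × 190.1 / 3.700 = 9839.0 m.
Barometric formula: P = P₀ exp(−z/H).
z/H = 16500/9839.0 = 1.6770; exp(−1.6770) = 0.18693.
P = 842 × 0.18693 = 157.40 Pa.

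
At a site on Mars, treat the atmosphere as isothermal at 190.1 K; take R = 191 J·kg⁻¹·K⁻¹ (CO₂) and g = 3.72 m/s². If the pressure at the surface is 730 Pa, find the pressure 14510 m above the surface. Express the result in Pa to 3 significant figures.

Scale height: H = RT/g = 191 × 190.1 / 3.72 = 9760.5 m.
Barometric formula: P = P₀ exp(−z/H).
z/H = 14510/9760.5 = 1.4866; exp(−1.4866) = 0.22614.
P = 730 × 0.22614 = 165.08 Pa.

P ≈ 165 Pa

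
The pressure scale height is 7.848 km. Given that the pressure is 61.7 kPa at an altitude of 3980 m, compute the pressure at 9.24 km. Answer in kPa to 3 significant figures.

P ≈ 31.6 kPa

Between two levels, P₂ = P₁ exp(−Δz/H) with Δz = z₂ − z₁.
Δz = 9240.0 − 3980.0 = 5260.0 m; Δz/H = 5260.0/7848.0 = 0.67023.
P₂ = 61.7 × exp(−0.67023) = 61.7 × 0.51159 = 31.565 kPa.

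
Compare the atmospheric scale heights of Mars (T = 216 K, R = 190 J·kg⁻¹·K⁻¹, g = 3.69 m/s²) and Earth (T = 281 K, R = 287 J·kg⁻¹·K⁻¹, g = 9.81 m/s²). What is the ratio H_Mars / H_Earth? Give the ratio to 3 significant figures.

H_Mars/H_Earth ≈ 1.35

H = RT/g for each body.
H_Mars = 190 × 216 / 3.69 = 11122 m.
H_Earth = 287 × 281 / 9.81 = 8220.9 m.
H_Mars/H_Earth = 11122/8220.9 = 1.3529.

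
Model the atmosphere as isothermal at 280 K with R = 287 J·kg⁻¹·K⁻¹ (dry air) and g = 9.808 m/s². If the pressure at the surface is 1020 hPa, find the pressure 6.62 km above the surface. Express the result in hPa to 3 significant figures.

Scale height: H = RT/g = 287 × 280 / 9.808 = 8193.3 m.
Barometric formula: P = P₀ exp(−z/H).
z/H = 6620.0/8193.3 = 0.80798; exp(−0.80798) = 0.44576.
P = 1020 × 0.44576 = 454.68 hPa.

P ≈ 455 hPa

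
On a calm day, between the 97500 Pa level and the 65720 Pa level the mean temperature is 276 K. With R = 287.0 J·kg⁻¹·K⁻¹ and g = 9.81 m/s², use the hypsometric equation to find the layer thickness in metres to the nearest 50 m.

Δz ≈ 3200 m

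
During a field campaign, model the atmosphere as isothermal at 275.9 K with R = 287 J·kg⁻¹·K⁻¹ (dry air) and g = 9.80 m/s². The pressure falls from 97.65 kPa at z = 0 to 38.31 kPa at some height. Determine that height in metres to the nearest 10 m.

Scale height: H = RT/g = 287 × 275.9 / 9.80 = 8079.9 m.
Invert the barometric formula: z = H ln(P₀/P).
P₀/P = 97.65/38.31 = 2.5489; ln(2.5489) = 0.93566.
z = 8079.9 × 0.93566 = 7560.0 m.

z ≈ 7560 m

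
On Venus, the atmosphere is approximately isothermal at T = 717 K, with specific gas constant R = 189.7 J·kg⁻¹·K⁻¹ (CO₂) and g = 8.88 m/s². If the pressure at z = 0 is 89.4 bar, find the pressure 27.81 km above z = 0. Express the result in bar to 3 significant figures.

Scale height: H = RT/g = 189.7 × 717 / 8.88 = 15317 m.
Barometric formula: P = P₀ exp(−z/H).
z/H = 27810/15317 = 1.8156; exp(−1.8156) = 0.16274.
P = 89.4 × 0.16274 = 14.549 bar.

P ≈ 14.5 bar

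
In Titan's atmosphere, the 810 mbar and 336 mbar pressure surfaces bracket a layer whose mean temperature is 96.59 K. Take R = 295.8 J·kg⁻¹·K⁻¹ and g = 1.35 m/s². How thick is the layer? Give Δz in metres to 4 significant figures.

Hypsometric equation: Δz = (R T̄/g) ln(P₁/P₂).
R T̄/g = 295.8 × 96.59 / 1.35 = 21164 m.
ln(810/336) = ln(2.4107) = 0.87992.
Δz = 21164 × 0.87992 = 18623 m.

Δz ≈ 18620 m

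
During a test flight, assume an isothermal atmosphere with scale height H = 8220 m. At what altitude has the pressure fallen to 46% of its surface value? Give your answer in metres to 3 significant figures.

Set P/P₀ = exp(−z/H) = 0.46, so z = −H ln(0.46).
−ln(0.46) = 0.77653; z = 8220.0 × 0.77653 = 6383.1 m.

z ≈ 6380 m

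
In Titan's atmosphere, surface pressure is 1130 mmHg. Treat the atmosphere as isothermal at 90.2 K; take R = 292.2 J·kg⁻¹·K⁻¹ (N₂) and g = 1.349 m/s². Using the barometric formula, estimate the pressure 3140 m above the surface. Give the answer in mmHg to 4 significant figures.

Scale height: H = RT/g = 292.2 × 90.2 / 1.349 = 19538 m.
Barometric formula: P = P₀ exp(−z/H).
z/H = 3140.0/19538 = 0.16071; exp(−0.16071) = 0.85154.
P = 1130 × 0.85154 = 962.24 mmHg.

P ≈ 962.2 mmHg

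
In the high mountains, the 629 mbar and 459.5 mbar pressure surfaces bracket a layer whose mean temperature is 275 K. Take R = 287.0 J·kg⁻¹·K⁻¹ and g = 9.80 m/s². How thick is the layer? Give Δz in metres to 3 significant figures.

Δz ≈ 2530 m

Hypsometric equation: Δz = (R T̄/g) ln(P₁/P₂).
R T̄/g = 287.0 × 275 / 9.80 = 8053.6 m.
ln(629/459.5) = ln(1.3689) = 0.31401.
Δz = 8053.6 × 0.31401 = 2528.9 m.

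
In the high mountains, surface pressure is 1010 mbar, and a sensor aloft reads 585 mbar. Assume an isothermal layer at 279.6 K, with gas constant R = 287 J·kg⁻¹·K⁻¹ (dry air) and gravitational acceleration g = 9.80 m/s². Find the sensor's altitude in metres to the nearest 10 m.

z ≈ 4470 m

Scale height: H = RT/g = 287 × 279.6 / 9.80 = 8188.3 m.
Invert the barometric formula: z = H ln(P₀/P).
P₀/P = 1010/585 = 1.7265; ln(1.7265) = 0.54610.
z = 8188.3 × 0.54610 = 4471.6 m.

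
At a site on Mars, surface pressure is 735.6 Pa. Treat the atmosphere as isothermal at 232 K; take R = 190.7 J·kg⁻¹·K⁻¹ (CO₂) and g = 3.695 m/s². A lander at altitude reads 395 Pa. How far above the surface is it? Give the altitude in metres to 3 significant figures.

z ≈ 7450 m

Scale height: H = RT/g = 190.7 × 232 / 3.695 = 11974 m.
Invert the barometric formula: z = H ln(P₀/P).
P₀/P = 735.6/395 = 1.8623; ln(1.8623) = 0.62181.
z = 11974 × 0.62181 = 7445.6 m.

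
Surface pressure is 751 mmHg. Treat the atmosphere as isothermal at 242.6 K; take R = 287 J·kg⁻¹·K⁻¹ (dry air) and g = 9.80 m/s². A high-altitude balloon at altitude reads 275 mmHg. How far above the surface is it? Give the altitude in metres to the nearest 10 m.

z ≈ 7140 m

Scale height: H = RT/g = 287 × 242.6 / 9.80 = 7104.7 m.
Invert the barometric formula: z = H ln(P₀/P).
P₀/P = 751/275 = 2.7309; ln(2.7309) = 1.0046.
z = 7104.7 × 1.0046 = 7137.4 m.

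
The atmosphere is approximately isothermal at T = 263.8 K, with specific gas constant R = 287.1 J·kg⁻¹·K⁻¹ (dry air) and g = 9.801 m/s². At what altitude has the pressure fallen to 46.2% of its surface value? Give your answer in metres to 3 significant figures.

z ≈ 5970 m

Scale height: H = RT/g = 287.1 × 263.8 / 9.801 = 7727.5 m.
Set P/P₀ = exp(−z/H) = 0.462, so z = −H ln(0.462).
−ln(0.462) = 0.77219; z = 7727.5 × 0.77219 = 5967.1 m.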